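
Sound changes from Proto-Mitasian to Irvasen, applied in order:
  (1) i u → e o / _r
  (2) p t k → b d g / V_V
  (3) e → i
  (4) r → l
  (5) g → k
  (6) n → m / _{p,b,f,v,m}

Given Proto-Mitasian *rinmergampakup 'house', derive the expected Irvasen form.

limmilkampakup

Irvasen: start from *rinmergampakup.
  rule 1: no change — rinmergampakup
  rule 2 (intervocalic voicing): rinmergampakup → rinmergampagup
  rule 3 (vowel merger): rinmergampagup → rinmirgampagup
  rule 4 (unconditioned shift): rinmirgampagup → linmilgampagup
  rule 5 (unconditioned shift): linmilgampagup → linmilkampakup
  rule 6 (nasal place assimilation): linmilkampakup → limmilkampakup
  ⇒ Irvasen limmilkampakup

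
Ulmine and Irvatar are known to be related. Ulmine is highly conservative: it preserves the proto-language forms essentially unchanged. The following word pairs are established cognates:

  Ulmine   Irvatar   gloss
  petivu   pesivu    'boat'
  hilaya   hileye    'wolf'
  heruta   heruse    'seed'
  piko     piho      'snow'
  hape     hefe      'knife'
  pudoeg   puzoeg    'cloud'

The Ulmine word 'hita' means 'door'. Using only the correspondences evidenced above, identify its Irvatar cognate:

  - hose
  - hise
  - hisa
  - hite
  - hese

hise

heruta ~ heruse — Ulmine t corresponds to Irvatar s between vowels (before a back vowel).
hilaya ~ hileye, heruta ~ heruse — Ulmine a corresponds to Irvatar e word-finally.
Applying these to Ulmine 'hita':
  hita → hisa   (t→s between vowels (before a back vowel))
  hisa → hise   (a→e word-finally)
So the Irvatar cognate is 'hise'.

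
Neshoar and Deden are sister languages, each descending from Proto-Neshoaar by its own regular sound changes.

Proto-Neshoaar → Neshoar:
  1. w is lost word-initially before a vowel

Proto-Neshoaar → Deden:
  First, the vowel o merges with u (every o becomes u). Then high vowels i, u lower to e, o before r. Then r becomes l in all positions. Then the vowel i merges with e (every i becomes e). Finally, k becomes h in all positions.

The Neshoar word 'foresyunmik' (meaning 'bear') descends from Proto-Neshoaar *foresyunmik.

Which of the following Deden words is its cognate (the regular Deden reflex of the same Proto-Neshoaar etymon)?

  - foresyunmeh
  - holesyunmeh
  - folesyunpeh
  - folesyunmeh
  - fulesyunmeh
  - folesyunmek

folesyunmeh

Deden: *foresyunmik
  foresyunmik → furesyunmik   [vowel merger]
  furesyunmik → foresyunmik   [pre-rhotic lowering]
  foresyunmik → folesyunmik   [unconditioned shift]
  folesyunmik → folesyunmek   [vowel merger]
  folesyunmek → folesyunmeh   [unconditioned shift]
  giving Deden folesyunmeh.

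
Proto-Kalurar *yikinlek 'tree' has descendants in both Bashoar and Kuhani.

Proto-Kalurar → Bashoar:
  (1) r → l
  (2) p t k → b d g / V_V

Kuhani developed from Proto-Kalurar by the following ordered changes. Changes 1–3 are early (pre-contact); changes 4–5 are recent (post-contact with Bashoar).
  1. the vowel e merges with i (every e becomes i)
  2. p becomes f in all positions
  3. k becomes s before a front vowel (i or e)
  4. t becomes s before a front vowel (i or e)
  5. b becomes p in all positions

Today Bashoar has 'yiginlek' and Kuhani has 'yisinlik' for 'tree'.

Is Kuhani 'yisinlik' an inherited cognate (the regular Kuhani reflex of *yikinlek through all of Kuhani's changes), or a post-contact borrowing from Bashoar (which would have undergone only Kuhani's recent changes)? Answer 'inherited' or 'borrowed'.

inherited

If inherited, *yikinlek would pass through all of Kuhani's changes:
Kuhani: start from *yikinlek.
  rule 1 (vowel merger): yikinlek → yikinlik
  rule 2: no change — yikinlik
  rule 3 (palatalisation): yikinlik → yisinlik
  rule 4: no change — yisinlik
  rule 5: no change — yisinlik
  ⇒ Kuhani yisinlik
If borrowed from Bashoar 'yiginlek' after the early changes, it would undergo only the recent ones:
  rule 4 (palatalisation): no change (yiginlek)
  rule 5 (unconditioned shift): no change (yiginlek)
  ⇒ as a loan: yiginlek
Kuhani 'yisinlik' matches the inherited outcome exactly, so it is an inherited cognate, not a loan.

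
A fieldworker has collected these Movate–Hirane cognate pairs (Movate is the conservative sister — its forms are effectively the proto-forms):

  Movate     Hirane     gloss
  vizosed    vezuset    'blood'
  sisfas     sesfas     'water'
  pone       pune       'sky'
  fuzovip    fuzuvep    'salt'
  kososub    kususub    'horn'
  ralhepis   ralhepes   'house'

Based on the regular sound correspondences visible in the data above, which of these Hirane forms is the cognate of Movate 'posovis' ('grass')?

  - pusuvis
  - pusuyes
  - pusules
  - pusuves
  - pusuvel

vizosed ~ vezuset, kososub ~ kususub — Movate o corresponds to Hirane u after a consonant, before a consonant other than r, m, n, p, b, f, v.
fuzovip ~ fuzuvep — Movate o corresponds to Hirane u after a consonant, before a labial obstruent.
vizosed ~ vezuset, sisfas ~ sesfas — Movate i corresponds to Hirane e after a consonant, before a consonant other than r, m, n, p, b, f, v.
Applying these to Movate 'posovis':
  posovis → pusovis   (o→u after a consonant, before a consonant other than r, m, n, p, b, f, v)
  pusovis → pusuvis   (o→u after a consonant, before a labial obstruent)
  pusuvis → pusuves   (i→e after a consonant, before a consonant other than r, m, n, p, b, f, v)
So the Hirane cognate is 'pusuves'.

pusuves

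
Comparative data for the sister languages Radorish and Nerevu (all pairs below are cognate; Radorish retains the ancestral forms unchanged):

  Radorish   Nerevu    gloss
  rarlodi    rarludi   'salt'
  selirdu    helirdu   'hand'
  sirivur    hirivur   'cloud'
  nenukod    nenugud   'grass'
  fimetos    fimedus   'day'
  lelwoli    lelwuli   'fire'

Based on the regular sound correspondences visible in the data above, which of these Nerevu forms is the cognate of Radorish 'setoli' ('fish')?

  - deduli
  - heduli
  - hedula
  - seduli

heduli

selirdu ~ helirdu — Radorish s corresponds to Nerevu h word-initially before a front vowel.
fimetos ~ fimedus — Radorish t corresponds to Nerevu d between vowels (before a back vowel).
rarlodi ~ rarludi, nenukod ~ nenugud — Radorish o corresponds to Nerevu u after a consonant, before a consonant other than r, m, n, p, b, f, v.
Applying these to Radorish 'setoli':
  setoli → hetoli   (s→h word-initially before a front vowel)
  hetoli → hedoli   (t→d between vowels (before a back vowel))
  hedoli → heduli   (o→u after a consonant, before a consonant other than r, m, n, p, b, f, v)
So the Nerevu cognate is 'heduli'.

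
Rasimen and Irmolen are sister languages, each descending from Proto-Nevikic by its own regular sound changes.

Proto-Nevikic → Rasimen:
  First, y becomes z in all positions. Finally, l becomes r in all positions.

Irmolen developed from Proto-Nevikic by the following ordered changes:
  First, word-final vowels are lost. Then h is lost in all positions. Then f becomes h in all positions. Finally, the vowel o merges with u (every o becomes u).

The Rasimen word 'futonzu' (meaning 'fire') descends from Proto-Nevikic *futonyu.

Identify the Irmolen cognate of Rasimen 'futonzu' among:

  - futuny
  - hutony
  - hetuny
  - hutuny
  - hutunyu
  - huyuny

hutuny

Irmolen: *futonyu > futony > hutony > hutuny  (by apocope, unconditioned shift, vowel merger)
The other candidates each miss or misapply at least one Irmolen change.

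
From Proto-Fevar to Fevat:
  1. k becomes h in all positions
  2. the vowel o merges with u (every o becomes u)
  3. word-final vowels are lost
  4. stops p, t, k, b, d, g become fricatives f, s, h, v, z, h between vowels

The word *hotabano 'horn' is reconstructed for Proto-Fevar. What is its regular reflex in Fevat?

Fevat: *hotabano
  hotabano (rule 1 does not apply)
  hotabano → hutabanu   [vowel merger]
  hutabanu → hutaban   [apocope]
  hutaban → husavan   [intervocalic lenition]
  giving Fevat husavan.

husavan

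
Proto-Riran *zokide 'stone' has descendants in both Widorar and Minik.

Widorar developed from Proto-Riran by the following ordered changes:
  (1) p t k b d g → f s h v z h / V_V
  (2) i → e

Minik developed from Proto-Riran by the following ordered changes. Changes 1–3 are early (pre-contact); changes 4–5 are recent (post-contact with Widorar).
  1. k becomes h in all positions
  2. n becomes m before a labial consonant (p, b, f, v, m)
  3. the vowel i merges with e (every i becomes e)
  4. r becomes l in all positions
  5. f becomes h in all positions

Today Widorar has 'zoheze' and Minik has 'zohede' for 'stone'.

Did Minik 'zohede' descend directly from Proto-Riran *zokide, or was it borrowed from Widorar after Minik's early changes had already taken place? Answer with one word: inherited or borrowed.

inherited

If inherited, *zokide would pass through all of Minik's changes:
Minik: start from *zokide.
  rule 1 (unconditioned shift): zokide → zohide
  rule 2: no change — zohide
  rule 3 (vowel merger): zohide → zohede
  rule 4: no change — zohede
  rule 5: no change — zohede
  ⇒ Minik zohede
If borrowed from Widorar 'zoheze' after the early changes, it would undergo only the recent ones:
  rule 4 (unconditioned shift): no change (zoheze)
  rule 5 (unconditioned shift): no change (zoheze)
  ⇒ as a loan: zoheze
Minik 'zohede' matches the inherited outcome exactly, so it is an inherited cognate, not a loan.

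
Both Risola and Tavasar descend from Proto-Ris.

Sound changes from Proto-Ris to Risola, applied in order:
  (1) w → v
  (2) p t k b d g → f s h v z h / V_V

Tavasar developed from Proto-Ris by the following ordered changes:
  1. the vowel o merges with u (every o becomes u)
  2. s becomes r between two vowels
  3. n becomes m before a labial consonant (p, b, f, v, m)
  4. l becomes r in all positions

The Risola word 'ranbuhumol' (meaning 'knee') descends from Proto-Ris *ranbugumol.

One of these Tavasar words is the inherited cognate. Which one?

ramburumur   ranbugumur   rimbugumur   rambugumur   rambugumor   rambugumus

rambugumur

Tavasar: start from *ranbugumol.
  rule 1 (vowel merger): ranbugumol → ranbugumul
  rule 2: no change — ranbugumul
  rule 3 (nasal place assimilation): ranbugumul → rambugumul
  rule 4 (unconditioned shift): rambugumul → rambugumur
  ⇒ Tavasar rambugumur
Among the options, 'rambugumur' alone shows every Tavasar change applied in order.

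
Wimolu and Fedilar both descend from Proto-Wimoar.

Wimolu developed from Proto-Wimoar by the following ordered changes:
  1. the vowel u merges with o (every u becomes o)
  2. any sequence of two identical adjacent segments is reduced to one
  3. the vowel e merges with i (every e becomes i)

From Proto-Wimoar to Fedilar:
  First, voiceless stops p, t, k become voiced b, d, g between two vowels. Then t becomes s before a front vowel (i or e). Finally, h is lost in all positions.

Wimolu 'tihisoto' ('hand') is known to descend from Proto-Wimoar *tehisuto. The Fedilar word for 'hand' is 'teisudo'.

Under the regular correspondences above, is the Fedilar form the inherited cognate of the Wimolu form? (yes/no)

no

Derive the expected Fedilar reflex of *tehisuto:
Fedilar: *tehisuto > tehisudo > sehisudo > seisudo  (by intervocalic voicing, palatalisation, h-loss)
The regular Fedilar reflex would be 'seisudo', but the attested form is 'teisudo'. The correspondence is irregular, so they are not cognates (the Fedilar form has a different source).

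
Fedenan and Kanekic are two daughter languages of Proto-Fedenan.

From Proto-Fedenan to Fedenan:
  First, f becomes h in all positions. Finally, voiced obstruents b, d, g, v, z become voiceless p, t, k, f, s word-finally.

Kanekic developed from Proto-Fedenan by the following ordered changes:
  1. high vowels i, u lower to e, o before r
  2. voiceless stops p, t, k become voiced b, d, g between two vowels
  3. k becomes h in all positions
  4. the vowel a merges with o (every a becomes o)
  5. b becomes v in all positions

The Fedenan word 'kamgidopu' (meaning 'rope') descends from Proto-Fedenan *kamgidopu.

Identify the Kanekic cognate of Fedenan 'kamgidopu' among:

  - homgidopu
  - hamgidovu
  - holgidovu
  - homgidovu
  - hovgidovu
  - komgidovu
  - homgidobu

homgidovu

Kanekic: start from *kamgidopu.
  rule 1: no change — kamgidopu
  rule 2 (intervocalic voicing): kamgidopu → kamgidobu
  rule 3 (unconditioned shift): kamgidobu → hamgidobu
  rule 4 (vowel merger): hamgidobu → homgidobu
  rule 5 (unconditioned shift): homgidobu → homgidovu
  ⇒ Kanekic homgidovu
The other candidates each miss or misapply at least one Kanekic change.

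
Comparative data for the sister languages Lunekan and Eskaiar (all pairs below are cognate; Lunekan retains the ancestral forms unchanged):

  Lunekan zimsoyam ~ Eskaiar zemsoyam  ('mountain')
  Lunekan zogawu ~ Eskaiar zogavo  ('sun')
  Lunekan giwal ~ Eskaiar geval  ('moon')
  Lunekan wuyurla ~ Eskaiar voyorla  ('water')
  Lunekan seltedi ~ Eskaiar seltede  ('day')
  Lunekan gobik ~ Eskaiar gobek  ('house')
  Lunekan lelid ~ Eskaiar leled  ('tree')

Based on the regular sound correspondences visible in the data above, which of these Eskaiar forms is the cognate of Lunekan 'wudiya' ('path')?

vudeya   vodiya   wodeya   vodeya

wuyurla ~ voyorla — Lunekan w corresponds to Eskaiar v word-initially before a back vowel.
wuyurla ~ voyorla — Lunekan u corresponds to Eskaiar o after a consonant, before a consonant other than r, m, n, p, b, f, v.
giwal ~ geval, gobik ~ gobek — Lunekan i corresponds to Eskaiar e after a consonant, before a consonant other than r, m, n, p, b, f, v.
Applying these to Lunekan 'wudiya':
  wudiya → vudiya   (w→v word-initially before a back vowel)
  vudiya → vodiya   (u→o after a consonant, before a consonant other than r, m, n, p, b, f, v)
  vodiya → vodeya   (i→e after a consonant, before a consonant other than r, m, n, p, b, f, v)
So the Eskaiar cognate is 'vodeya'.

vodeya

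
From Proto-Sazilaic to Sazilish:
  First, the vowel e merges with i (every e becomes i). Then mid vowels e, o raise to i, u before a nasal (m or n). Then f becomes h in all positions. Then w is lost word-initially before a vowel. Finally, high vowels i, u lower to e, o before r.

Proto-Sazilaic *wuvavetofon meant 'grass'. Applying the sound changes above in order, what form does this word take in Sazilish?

uvavitohun

Sazilish: *wuvavetofon
  wuvavetofon → wuvavitofon   [vowel merger]
  wuvavitofon → wuvavitofun   [pre-nasal raising]
  wuvavitofun → wuvavitohun   [unconditioned shift]
  wuvavitohun → uvavitohun   [glide loss]
  uvavitohun (rule 5 does not apply)
  giving Sazilish uvavitohun.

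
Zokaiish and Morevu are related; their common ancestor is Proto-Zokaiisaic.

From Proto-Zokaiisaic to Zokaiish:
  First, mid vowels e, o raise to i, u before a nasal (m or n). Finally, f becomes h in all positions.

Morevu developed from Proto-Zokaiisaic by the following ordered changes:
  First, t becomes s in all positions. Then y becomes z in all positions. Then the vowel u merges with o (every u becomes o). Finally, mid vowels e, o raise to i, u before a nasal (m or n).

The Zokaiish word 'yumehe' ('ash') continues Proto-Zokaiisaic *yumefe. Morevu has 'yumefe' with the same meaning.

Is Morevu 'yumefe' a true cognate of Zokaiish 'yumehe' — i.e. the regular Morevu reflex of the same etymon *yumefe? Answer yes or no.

Derive the expected Morevu reflex of *yumefe:
Morevu: *yumefe
  yumefe (rule 1 does not apply)
  yumefe → zumefe   [unconditioned shift]
  zumefe → zomefe   [vowel merger]
  zomefe → zumefe   [pre-nasal raising]
  giving Morevu zumefe.
The regular Morevu reflex would be 'zumefe', but the attested form is 'yumefe'. The correspondence is irregular, so they are not cognates (the Morevu form has a different source).

no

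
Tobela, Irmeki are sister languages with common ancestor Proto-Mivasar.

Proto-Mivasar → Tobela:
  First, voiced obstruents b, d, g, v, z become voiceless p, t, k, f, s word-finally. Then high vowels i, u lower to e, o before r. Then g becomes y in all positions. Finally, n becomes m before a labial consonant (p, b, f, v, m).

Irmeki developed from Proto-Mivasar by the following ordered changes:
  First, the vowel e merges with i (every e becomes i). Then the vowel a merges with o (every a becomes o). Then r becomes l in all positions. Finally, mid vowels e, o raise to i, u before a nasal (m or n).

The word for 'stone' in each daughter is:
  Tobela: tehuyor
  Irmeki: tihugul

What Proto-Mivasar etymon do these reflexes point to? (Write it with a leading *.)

Position 2: Tobela has e, Irmeki has i. Taking the neighbouring segments as reconstructed: Tobela e can only go back to *e; Irmeki i could go back to *e or *i — the one source consistent with every daughter is *e.
Position 5: Tobela has y, Irmeki has g. Irmeki preserves g here (none of its changes turn any other segment into g), so the proto-segment is *g.
Position 7: Tobela has r, Irmeki has l. Tobela preserves r here (none of its changes turn any other segment into r), so the proto-segment is *r.
Continuing position by position gives *tehugur; check it forward:
Tobela: *tehugur
  tehugur (rule 1 does not apply)
  tehugur → tehugor   [pre-rhotic lowering]
  tehugor → tehuyor   [unconditioned shift]
  tehuyor (rule 4 does not apply)
  giving Tobela tehuyor.
Irmeki: *tehugur > tihugur > tihugul  (by vowel merger, unconditioned shift)
No other proto-form is consistent with every reflex, so the reconstruction is *tehugur.

*tehugur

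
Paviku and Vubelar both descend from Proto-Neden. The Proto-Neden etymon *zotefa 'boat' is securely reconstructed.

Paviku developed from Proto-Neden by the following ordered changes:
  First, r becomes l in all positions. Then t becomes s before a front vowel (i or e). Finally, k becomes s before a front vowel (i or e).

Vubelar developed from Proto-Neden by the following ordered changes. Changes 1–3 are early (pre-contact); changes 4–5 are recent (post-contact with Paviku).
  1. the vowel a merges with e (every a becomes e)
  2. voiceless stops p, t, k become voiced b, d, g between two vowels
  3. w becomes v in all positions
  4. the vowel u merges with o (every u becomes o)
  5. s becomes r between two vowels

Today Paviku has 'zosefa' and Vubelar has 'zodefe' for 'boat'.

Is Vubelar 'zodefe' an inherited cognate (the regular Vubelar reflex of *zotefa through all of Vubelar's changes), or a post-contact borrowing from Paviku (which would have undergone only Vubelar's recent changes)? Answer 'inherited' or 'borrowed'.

inherited

If inherited, *zotefa would pass through all of Vubelar's changes:
Vubelar: *zotefa > zotefe > zodefe  (by vowel merger, intervocalic voicing)
If borrowed from Paviku 'zosefa' after the early changes, it would undergo only the recent ones:
  rule 4 (vowel merger): no change (zosefa)
  rule 5 (rhotacism): zosefa → zorefa
  ⇒ as a loan: zorefa
Vubelar 'zodefe' matches the inherited outcome exactly, so it is an inherited cognate, not a loan.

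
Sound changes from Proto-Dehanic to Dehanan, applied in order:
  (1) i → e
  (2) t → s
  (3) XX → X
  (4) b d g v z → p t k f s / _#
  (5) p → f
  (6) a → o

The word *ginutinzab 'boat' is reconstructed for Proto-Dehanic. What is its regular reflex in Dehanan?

Dehanan: *ginutinzab
  ginutinzab → genutenzab   [vowel merger]
  genutenzab → genusenzab   [unconditioned shift]
  genusenzab (rule 3 does not apply)
  genusenzab → genusenzap   [final devoicing]
  genusenzap → genusenzaf   [unconditioned shift]
  genusenzaf → genusenzof   [vowel merger]
  giving Dehanan genusenzof.

genusenzof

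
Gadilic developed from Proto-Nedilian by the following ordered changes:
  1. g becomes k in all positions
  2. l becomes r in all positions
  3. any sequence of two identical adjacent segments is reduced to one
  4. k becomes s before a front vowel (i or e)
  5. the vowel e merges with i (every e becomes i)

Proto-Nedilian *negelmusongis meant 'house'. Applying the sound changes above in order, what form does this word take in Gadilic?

nisirmusonsis

Gadilic: *negelmusongis
  negelmusongis → nekelmusonkis   [unconditioned shift]
  nekelmusonkis → nekermusonkis   [unconditioned shift]
  nekermusonkis (rule 3 does not apply)
  nekermusonkis → nesermusonsis   [palatalisation]
  nesermusonsis → nisirmusonsis   [vowel merger]
  giving Gadilic nisirmusonsis.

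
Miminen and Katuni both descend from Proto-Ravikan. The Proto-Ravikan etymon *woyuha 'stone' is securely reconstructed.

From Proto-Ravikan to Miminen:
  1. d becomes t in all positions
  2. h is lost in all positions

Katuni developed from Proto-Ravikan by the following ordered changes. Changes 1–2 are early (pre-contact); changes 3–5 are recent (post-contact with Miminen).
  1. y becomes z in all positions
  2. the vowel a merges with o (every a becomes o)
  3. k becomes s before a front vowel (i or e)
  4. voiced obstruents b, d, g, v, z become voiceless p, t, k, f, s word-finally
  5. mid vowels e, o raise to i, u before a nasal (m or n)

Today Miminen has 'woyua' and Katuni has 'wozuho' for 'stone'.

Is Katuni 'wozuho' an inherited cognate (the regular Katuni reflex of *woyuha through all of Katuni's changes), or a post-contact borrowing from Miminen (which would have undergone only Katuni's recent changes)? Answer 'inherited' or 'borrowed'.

inherited

If inherited, *woyuha would pass through all of Katuni's changes:
Katuni: *woyuha
  woyuha → wozuha   [unconditioned shift]
  wozuha → wozuho   [vowel merger]
  wozuho (rule 3 does not apply)
  wozuho (rule 4 does not apply)
  wozuho (rule 5 does not apply)
  giving Katuni wozuho.
If borrowed from Miminen 'woyua' after the early changes, it would undergo only the recent ones:
  rule 3 (palatalisation): no change (woyua)
  rule 4 (final devoicing): no change (woyua)
  rule 5 (pre-nasal raising): no change (woyua)
  ⇒ as a loan: woyua
Katuni 'wozuho' matches the inherited outcome exactly, so it is an inherited cognate, not a loan.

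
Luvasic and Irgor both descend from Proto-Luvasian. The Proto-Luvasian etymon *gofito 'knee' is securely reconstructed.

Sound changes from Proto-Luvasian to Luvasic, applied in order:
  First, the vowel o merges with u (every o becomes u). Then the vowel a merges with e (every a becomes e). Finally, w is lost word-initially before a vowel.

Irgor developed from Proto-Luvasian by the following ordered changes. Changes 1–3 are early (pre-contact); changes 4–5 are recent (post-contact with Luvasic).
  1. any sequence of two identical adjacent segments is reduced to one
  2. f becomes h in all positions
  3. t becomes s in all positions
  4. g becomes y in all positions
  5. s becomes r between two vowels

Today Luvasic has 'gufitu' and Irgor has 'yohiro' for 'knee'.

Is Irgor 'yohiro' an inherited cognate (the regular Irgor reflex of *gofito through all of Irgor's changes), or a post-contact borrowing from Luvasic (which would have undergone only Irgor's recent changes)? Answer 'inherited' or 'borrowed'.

inherited

If inherited, *gofito would pass through all of Irgor's changes:
Irgor: *gofito > gohito > gohiso > yohiso > yohiro  (by unconditioned shift, unconditioned shift, unconditioned shift, rhotacism)
If borrowed from Luvasic 'gufitu' after the early changes, it would undergo only the recent ones:
  rule 4 (unconditioned shift): gufitu → yufitu
  rule 5 (rhotacism): no change (yufitu)
  ⇒ as a loan: yufitu
Irgor 'yohiro' matches the inherited outcome exactly, so it is an inherited cognate, not a loan.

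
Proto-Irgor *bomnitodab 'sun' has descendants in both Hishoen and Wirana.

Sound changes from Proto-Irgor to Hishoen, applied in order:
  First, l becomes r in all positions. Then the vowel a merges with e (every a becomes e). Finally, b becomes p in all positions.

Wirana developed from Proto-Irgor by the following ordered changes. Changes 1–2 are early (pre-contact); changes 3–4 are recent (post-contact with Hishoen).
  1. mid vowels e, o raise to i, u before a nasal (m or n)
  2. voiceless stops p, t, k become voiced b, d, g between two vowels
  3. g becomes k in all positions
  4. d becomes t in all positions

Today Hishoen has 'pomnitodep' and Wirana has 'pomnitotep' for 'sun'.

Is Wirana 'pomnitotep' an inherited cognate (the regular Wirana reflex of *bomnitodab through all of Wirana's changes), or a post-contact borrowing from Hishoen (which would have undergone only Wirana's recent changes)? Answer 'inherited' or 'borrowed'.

borrowed

If inherited, *bomnitodab would pass through all of Wirana's changes:
Wirana: *bomnitodab > bumnitodab > bumnidodab > bumnitotab  (by pre-nasal raising, intervocalic voicing, unconditioned shift)
If borrowed from Hishoen 'pomnitodep' after the early changes, it would undergo only the recent ones:
  rule 3 (unconditioned shift): no change (pomnitodep)
  rule 4 (unconditioned shift): pomnitodep → pomnitotep
  ⇒ as a loan: pomnitotep
Wirana 'pomnitotep' matches the loan outcome 'pomnitotep', not the inherited 'bumnitotab' — it skipped the early Wirana changes, so it was borrowed from Hishoen.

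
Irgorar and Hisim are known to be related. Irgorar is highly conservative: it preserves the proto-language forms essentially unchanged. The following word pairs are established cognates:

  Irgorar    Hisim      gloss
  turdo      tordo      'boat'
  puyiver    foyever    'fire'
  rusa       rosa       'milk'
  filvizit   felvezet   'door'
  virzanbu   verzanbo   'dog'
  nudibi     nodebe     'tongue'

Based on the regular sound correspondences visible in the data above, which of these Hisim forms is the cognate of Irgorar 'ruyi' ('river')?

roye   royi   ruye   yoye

roye

puyiver ~ foyever, rusa ~ rosa — Irgorar u corresponds to Hisim o after a consonant, before a consonant other than r, m, n, p, b, f, v.
nudibi ~ nodebe — Irgorar i corresponds to Hisim e word-finally.
Applying these to Irgorar 'ruyi':
  ruyi → royi   (u→o after a consonant, before a consonant other than r, m, n, p, b, f, v)
  royi → roye   (i→e word-finally)
So the Hisim cognate is 'roye'.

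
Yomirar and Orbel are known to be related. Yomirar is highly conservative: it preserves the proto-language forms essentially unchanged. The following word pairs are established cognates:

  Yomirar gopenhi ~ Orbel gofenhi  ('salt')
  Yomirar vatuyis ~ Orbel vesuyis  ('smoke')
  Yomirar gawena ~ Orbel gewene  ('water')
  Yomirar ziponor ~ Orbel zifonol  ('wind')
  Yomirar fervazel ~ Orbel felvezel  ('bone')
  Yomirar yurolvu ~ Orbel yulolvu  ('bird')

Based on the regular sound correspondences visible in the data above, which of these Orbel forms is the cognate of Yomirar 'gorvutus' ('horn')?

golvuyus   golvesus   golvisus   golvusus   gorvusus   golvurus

fervazel ~ felvezel — Yomirar r corresponds to Orbel l after a vowel, before a labial obstruent.
vatuyis ~ vesuyis — Yomirar t corresponds to Orbel s between vowels (before a back vowel).
Applying these to Yomirar 'gorvutus':
  gorvutus → golvutus   (r→l after a vowel, before a labial obstruent)
  golvutus → golvusus   (t→s between vowels (before a back vowel))
So the Orbel cognate is 'golvusus'.

golvusus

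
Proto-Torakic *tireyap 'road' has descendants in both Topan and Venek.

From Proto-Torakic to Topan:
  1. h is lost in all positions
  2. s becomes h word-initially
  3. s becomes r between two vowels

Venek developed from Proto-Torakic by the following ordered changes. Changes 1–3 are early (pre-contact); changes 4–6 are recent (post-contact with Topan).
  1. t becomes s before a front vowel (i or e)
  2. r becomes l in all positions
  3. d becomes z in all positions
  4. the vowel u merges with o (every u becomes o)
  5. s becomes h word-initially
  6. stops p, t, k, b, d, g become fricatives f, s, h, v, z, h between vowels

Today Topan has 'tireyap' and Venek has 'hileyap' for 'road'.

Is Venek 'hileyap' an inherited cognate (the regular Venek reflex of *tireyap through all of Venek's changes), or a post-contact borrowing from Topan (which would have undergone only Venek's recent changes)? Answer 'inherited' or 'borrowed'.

If inherited, *tireyap would pass through all of Venek's changes:
Venek: start from *tireyap.
  rule 1 (palatalisation): tireyap → sireyap
  rule 2 (unconditioned shift): sireyap → sileyap
  rule 3: no change — sileyap
  rule 4: no change — sileyap
  rule 5 (debuccalisation): sileyap → hileyap
  rule 6: no change — hileyap
  ⇒ Venek hileyap
If borrowed from Topan 'tireyap' after the early changes, it would undergo only the recent ones:
  rule 4 (vowel merger): no change (tireyap)
  rule 5 (debuccalisation): no change (tireyap)
  rule 6 (intervocalic lenition): no change (tireyap)
  ⇒ as a loan: tireyap
Venek 'hileyap' matches the inherited outcome exactly, so it is an inherited cognate, not a loan.

inherited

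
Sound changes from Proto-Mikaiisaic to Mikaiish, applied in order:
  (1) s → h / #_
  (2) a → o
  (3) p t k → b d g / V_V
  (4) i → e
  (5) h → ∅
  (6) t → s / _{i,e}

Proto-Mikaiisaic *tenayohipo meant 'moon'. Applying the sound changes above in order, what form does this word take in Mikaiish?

senoyoebo

Mikaiish: *tenayohipo
  tenayohipo (rule 1 does not apply)
  tenayohipo → tenoyohipo   [vowel merger]
  tenoyohipo → tenoyohibo   [intervocalic voicing]
  tenoyohibo → tenoyohebo   [vowel merger]
  tenoyohebo → tenoyoebo   [h-loss]
  tenoyoebo → senoyoebo   [palatalisation]
  giving Mikaiish senoyoebo.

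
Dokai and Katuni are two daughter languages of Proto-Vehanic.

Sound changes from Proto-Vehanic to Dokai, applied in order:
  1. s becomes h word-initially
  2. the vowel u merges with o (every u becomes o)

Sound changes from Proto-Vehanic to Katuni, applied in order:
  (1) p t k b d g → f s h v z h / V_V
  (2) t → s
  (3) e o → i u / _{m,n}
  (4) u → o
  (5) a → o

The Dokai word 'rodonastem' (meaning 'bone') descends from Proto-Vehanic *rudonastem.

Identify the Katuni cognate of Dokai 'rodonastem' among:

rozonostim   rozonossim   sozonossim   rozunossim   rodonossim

rozonossim

Katuni: *rudonastem
  rudonastem → ruzonastem   [intervocalic lenition]
  ruzonastem → ruzonassem   [unconditioned shift]
  ruzonassem → ruzunassim   [pre-nasal raising]
  ruzunassim → rozonassim   [vowel merger]
  rozonassim → rozonossim   [vowel merger]
  giving Katuni rozonossim.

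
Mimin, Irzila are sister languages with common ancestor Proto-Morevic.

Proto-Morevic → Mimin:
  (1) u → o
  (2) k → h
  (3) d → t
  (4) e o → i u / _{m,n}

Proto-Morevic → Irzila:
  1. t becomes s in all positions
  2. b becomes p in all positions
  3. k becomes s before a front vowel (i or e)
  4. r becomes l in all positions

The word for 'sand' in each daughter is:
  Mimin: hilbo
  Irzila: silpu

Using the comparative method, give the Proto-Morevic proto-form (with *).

Position 4: Mimin has b, Irzila has p. Mimin preserves b here (none of its changes turn any other segment into b), so the proto-segment is *b.
Position 1: Mimin has h, Irzila has s. Taking the neighbouring segments as reconstructed: Mimin h could go back to *k or *h; Irzila s could go back to *t or *k or *s — the one source consistent with every daughter is *k.
Position 5: Mimin has o, Irzila has u. Irzila preserves u here (none of its changes turn any other segment into u), so the proto-segment is *u.
Continuing position by position gives *kilbu; check it forward:
Mimin: *kilbu
  kilbu → kilbo   [vowel merger]
  kilbo → hilbo   [unconditioned shift]
  hilbo (rule 3 does not apply)
  hilbo (rule 4 does not apply)
  giving Mimin hilbo.
Irzila: *kilbu > kilpu > silpu  (by unconditioned shift, palatalisation)
No other proto-form is consistent with every reflex, so the reconstruction is *kilbu.

*kilbu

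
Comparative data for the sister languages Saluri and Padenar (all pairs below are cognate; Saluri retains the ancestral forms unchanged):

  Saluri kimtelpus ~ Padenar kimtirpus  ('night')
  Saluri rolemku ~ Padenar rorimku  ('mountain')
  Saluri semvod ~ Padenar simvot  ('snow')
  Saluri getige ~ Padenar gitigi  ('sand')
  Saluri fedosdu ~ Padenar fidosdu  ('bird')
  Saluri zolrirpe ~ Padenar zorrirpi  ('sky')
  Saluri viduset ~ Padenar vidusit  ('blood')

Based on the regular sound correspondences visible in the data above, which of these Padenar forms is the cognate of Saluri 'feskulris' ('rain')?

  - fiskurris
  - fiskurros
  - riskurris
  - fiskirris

kimtelpus ~ kimtirpus, getige ~ gitigi — Saluri e corresponds to Padenar i after a consonant, before a consonant other than r, m, n, p, b, f, v.
zolrirpe ~ zorrirpi — Saluri l corresponds to Padenar r after a vowel, before r.
Applying these to Saluri 'feskulris':
  feskulris → fiskulris   (e→i after a consonant, before a consonant other than r, m, n, p, b, f, v)
  fiskulris → fiskurris   (l→r after a vowel, before r)
So the Padenar cognate is 'fiskurris'.

fiskurris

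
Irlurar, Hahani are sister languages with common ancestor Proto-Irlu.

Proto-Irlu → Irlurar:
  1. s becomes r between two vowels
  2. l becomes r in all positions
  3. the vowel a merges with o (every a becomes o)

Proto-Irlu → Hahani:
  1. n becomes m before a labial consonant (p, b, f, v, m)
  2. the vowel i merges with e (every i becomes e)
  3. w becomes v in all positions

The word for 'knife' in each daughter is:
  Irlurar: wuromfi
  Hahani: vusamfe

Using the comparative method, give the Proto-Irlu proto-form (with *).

*wusamfi

Position 7: Irlurar has i, Hahani has e. Irlurar preserves i here (none of its changes turn any other segment into i), so the proto-segment is *i.
Position 1: Irlurar has w, Hahani has v. Irlurar preserves w here (none of its changes turn any other segment into w), so the proto-segment is *w.
Position 4: Irlurar has o, Hahani has a. Hahani preserves a here (none of its changes turn any other segment into a), so the proto-segment is *a.
This points to *wusamfi. Verify forward in each daughter:
Irlurar: *wusamfi > wuramfi > wuromfi  (by rhotacism, vowel merger)
Hahani: *wusamfi > wusamfe > vusamfe  (by vowel merger, unconditioned shift)
*wusamfi is the unique common source.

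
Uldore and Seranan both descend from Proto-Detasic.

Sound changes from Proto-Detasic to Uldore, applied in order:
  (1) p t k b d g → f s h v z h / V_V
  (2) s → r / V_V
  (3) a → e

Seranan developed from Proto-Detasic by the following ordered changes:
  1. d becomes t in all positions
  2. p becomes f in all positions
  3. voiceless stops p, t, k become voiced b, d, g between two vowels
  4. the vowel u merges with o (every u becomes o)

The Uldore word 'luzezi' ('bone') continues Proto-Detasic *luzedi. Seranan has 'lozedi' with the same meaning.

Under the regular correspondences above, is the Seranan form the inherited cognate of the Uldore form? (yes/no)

Derive the expected Seranan reflex of *luzedi:
Seranan: start from *luzedi.
  rule 1 (unconditioned shift): luzedi → luzeti
  rule 2: no change — luzeti
  rule 3 (intervocalic voicing): luzeti → luzedi
  rule 4 (vowel merger): luzedi → lozedi
  ⇒ Seranan lozedi
Seranan 'lozedi' matches the regular reflex exactly, so the pair is cognate.

yes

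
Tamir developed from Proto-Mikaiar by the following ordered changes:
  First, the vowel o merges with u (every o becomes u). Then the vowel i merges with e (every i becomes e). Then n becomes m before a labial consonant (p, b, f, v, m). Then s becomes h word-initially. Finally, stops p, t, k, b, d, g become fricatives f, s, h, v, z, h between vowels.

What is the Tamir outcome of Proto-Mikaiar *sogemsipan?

Tamir: start from *sogemsipan.
  rule 1 (vowel merger): sogemsipan → sugemsipan
  rule 2 (vowel merger): sugemsipan → sugemsepan
  rule 3: no change — sugemsepan
  rule 4 (debuccalisation): sugemsepan → hugemsepan
  rule 5 (intervocalic lenition): hugemsepan → huhemsefan
  ⇒ Tamir huhemsefan

huhemsefan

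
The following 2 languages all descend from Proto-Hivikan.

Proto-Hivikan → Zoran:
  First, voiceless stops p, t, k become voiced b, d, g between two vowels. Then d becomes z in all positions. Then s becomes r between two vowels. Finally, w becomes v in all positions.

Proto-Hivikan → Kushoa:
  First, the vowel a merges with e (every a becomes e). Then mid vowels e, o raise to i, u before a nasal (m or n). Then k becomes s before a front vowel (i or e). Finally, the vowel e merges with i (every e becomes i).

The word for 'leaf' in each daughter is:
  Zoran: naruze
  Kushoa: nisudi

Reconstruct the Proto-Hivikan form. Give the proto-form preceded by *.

*nasude

Position 5: Zoran has z, Kushoa has d. Kushoa preserves d here (none of its changes turn any other segment into d), so the proto-segment is *d.
Position 6: Zoran has e, Kushoa has i. Zoran preserves e here (none of its changes turn any other segment into e), so the proto-segment is *e.
Verify the candidate proto-form against each daughter:
Zoran: *nasude > nasuze > naruze  (by unconditioned shift, rhotacism)
Kushoa: *nasude > nesude > nisudi  (by vowel merger, vowel merger)
No other proto-form is consistent with every reflex, so the reconstruction is *nasude.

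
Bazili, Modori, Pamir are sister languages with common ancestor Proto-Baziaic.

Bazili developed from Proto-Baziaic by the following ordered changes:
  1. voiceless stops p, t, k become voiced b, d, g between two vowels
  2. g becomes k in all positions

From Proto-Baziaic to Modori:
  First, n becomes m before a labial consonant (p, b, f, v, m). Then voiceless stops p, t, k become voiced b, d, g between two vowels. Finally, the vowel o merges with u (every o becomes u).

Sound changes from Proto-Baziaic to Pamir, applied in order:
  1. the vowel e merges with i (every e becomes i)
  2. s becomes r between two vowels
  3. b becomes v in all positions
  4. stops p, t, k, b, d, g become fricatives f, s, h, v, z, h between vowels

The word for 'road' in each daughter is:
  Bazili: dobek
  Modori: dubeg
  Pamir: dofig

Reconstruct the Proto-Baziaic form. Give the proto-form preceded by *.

Position 2: Bazili has o, Modori has u, Pamir has o. Bazili preserves o here (none of its changes turn any other segment into o), so the proto-segment is *o.
Position 5: Bazili has k, Modori has g, Pamir has g. Pamir preserves g here (none of its changes turn any other segment into g), so the proto-segment is *g.
This points to *dopeg. Verify forward in each daughter:
Bazili: *dopeg
  dopeg → dobeg   [intervocalic voicing]
  dobeg → dobek   [unconditioned shift]
  giving Bazili dobek.
Modori: *dopeg
  dopeg (rule 1 does not apply)
  dopeg → dobeg   [intervocalic voicing]
  dobeg → dubeg   [vowel merger]
  giving Modori dubeg.
Pamir: *dopeg > dopig > dofig  (by vowel merger, intervocalic lenition)
Only *dopeg yields all of Bazili dobek, Modori dubeg, Pamir dofig.

*dopeg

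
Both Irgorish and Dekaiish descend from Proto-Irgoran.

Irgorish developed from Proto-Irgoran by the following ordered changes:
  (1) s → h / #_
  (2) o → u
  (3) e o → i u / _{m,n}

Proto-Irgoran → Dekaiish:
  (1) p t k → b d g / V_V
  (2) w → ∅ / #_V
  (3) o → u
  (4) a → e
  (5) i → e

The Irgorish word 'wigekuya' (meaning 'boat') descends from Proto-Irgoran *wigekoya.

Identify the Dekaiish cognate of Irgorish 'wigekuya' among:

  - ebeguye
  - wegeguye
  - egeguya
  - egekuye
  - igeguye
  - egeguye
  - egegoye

egeguye

Dekaiish: *wigekoya > wigegoya > igegoya > igeguya > igeguye > egeguye  (by intervocalic voicing, glide loss, vowel merger, vowel merger, vowel merger)
Among the options, 'egeguye' alone shows every Dekaiish change applied in order.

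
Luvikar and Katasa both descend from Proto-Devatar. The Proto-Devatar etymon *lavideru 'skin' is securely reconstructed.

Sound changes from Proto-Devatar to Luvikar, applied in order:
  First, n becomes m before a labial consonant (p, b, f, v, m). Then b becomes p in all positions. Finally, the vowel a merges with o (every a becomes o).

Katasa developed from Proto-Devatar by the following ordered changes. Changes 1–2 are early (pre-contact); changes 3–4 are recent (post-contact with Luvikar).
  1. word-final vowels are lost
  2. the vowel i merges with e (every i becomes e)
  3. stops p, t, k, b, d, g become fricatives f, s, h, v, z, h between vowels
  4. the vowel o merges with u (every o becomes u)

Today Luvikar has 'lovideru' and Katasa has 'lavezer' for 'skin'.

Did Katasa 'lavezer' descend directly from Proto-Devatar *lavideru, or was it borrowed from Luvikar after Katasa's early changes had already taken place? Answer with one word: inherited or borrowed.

If inherited, *lavideru would pass through all of Katasa's changes:
Katasa: *lavideru
  lavideru → lavider   [apocope]
  lavider → laveder   [vowel merger]
  laveder → lavezer   [intervocalic lenition]
  lavezer (rule 4 does not apply)
  giving Katasa lavezer.
If borrowed from Luvikar 'lovideru' after the early changes, it would undergo only the recent ones:
  rule 3 (intervocalic lenition): lovideru → lovizeru
  rule 4 (vowel merger): lovizeru → luvizeru
  ⇒ as a loan: luvizeru
Katasa 'lavezer' matches the inherited outcome exactly, so it is an inherited cognate, not a loan.

inherited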